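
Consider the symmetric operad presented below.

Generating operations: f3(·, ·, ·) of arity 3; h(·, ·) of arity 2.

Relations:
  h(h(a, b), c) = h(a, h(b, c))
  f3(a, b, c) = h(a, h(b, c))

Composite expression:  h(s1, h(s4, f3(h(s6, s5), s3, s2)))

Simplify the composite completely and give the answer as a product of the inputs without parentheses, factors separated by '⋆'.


s1 ⋆ s4 ⋆ s6 ⋆ s5 ⋆ s3 ⋆ s2

Key point: h is associative — brackets drop, the s-order remains.
h(s6, s5) flattens to s6 ⋆ s5
f3(h(s6, s5), s3, s2) flattens to s6 ⋆ s5 ⋆ s3 ⋆ s2
h(s4, f3(h(s6, s5), s3, s2)) flattens to s4 ⋆ s6 ⋆ s5 ⋆ s3 ⋆ s2
h(s1, h(s4, f3(h(s6, s5), s3, s2))) flattens to s1 ⋆ s4 ⋆ s6 ⋆ s5 ⋆ s3 ⋆ s2


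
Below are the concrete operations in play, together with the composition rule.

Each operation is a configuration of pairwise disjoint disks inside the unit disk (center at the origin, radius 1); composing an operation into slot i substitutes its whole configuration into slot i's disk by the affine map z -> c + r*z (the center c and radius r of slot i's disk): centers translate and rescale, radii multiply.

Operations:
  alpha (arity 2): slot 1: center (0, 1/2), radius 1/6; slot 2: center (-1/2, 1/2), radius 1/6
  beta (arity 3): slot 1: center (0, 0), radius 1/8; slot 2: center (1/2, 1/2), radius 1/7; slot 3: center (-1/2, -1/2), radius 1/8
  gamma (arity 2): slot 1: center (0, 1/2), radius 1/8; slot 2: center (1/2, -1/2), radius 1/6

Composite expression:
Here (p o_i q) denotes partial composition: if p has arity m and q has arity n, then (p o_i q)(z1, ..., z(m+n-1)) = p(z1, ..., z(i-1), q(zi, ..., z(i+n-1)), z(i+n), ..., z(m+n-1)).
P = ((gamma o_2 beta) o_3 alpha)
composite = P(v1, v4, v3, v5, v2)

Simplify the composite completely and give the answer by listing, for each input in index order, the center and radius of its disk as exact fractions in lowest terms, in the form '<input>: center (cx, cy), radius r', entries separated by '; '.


Nesting under gamma composes maps z -> c + r*z down each v-path.
for v1, the 1-step affine chain lands on center (0, 1/2), radius 1/8
for v4, the 2-step affine chain lands on center (1/2, -1/2), radius 1/48
for v3, the 3-step affine chain lands on center (7/12, -17/42), radius 1/252
for v5, the 3-step affine chain lands on center (4/7, -17/42), radius 1/252
for v2, the 2-step affine chain lands on center (5/12, -7/12), radius 1/48

v1: center (0, 1/2), radius 1/8; v2: center (5/12, -7/12), radius 1/48; v3: center (7/12, -17/42), radius 1/252; v4: center (1/2, -1/2), radius 1/48; v5: center (4/7, -17/42), radius 1/252


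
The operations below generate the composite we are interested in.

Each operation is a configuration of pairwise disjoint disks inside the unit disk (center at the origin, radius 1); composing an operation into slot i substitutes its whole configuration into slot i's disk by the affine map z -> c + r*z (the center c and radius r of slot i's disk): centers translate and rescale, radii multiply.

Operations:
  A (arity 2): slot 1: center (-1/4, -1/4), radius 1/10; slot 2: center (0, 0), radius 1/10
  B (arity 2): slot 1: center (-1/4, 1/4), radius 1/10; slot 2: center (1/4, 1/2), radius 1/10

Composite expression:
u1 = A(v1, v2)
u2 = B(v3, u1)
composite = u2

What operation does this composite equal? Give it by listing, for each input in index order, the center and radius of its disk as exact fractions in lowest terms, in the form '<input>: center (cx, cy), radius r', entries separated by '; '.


v1: center (9/40, 19/40), radius 1/100; v2: center (1/4, 1/2), radius 1/100; v3: center (-1/4, 1/4), radius 1/10

Below B, radii multiply path by path; the v-disk centers shift.
v3 passes through 1 substitution, ending at center (-1/4, 1/4), radius 1/10
v1 passes through 2 substitutions, ending at center (9/40, 19/40), radius 1/100
v2 passes through 2 substitutions, ending at center (1/4, 1/2), radius 1/100


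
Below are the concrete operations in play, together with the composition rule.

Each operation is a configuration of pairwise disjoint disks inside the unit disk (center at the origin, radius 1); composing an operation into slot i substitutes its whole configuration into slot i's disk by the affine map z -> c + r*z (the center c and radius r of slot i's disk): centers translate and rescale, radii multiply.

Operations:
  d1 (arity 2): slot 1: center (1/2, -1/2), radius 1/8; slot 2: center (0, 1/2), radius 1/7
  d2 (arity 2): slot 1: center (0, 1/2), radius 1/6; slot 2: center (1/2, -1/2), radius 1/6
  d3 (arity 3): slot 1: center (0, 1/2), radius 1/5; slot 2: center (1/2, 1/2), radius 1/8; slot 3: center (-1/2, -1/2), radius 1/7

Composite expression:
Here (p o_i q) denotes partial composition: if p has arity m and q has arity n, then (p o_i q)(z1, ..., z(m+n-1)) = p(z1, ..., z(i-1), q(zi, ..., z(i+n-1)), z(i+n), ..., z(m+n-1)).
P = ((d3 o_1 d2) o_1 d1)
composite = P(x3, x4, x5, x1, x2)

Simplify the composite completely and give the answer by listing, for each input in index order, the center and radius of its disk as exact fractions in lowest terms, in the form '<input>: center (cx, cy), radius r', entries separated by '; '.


x1: center (1/2, 1/2), radius 1/8; x2: center (-1/2, -1/2), radius 1/7; x3: center (1/60, 7/12), radius 1/240; x4: center (0, 37/60), radius 1/210; x5: center (1/10, 2/5), radius 1/30

Only the slot chain above each x matters under d3; compose those maps.
for x3, the 3-step affine chain lands on center (1/60, 7/12), radius 1/240
for x4, the 3-step affine chain lands on center (0, 37/60), radius 1/210
for x5, the 2-step affine chain lands on center (1/10, 2/5), radius 1/30
for x1, the 1-step affine chain lands on center (1/2, 1/2), radius 1/8
for x2, the 1-step affine chain lands on center (-1/2, -1/2), radius 1/7


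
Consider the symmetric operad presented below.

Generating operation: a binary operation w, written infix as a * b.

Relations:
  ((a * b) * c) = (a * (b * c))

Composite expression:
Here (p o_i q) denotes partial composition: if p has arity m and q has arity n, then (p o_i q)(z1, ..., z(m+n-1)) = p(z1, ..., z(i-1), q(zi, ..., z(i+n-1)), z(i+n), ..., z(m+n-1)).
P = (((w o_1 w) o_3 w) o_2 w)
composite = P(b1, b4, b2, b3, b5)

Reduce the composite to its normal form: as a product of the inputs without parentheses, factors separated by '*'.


b1 * b4 * b2 * b3 * b5

Under associativity of w, the answer is the b's in reading order.
(b4 * b2) linearizes to b4 * b2
(b1 * (b4 * b2)) linearizes to b1 * b4 * b2
(b3 * b5) linearizes to b3 * b5
((b1 * (b4 * b2)) * (b3 * b5)) linearizes to b1 * b4 * b2 * b3 * b5


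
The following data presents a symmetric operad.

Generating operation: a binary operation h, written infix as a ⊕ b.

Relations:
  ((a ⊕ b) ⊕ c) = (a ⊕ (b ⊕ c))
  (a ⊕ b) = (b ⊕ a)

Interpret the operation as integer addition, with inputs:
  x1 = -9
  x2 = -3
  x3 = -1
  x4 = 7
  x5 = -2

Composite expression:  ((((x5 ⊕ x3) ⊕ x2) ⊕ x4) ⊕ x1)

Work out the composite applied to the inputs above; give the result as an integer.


-8

(x5 ⊕ x3) = -3
((x5 ⊕ x3) ⊕ x2) = -6
(((x5 ⊕ x3) ⊕ x2) ⊕ x4) = 1
((((x5 ⊕ x3) ⊕ x2) ⊕ x4) ⊕ x1) = -8


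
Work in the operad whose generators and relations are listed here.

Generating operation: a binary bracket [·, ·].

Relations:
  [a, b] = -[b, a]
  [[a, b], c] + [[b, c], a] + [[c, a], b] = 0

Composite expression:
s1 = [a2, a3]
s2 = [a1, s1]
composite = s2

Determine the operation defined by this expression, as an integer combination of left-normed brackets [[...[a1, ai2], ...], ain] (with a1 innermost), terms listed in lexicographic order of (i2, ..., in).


[[a1, a2], a3] - [[a1, a3], a2]

Expand each bracket as ab - ba; the a1-initial words give the coefficients.
Composite bracket: [a1, [a2, a3]]
Expanding via [a, b] = ab - ba: 4 signed words (2^2 = 4).
Collect the words opening with a1:
  the word a1a2a3 carries sign +1 and contributes +[[a1, a2], a3]
  the word a1a3a2 carries sign -1 and contributes -[[a1, a3], a2]


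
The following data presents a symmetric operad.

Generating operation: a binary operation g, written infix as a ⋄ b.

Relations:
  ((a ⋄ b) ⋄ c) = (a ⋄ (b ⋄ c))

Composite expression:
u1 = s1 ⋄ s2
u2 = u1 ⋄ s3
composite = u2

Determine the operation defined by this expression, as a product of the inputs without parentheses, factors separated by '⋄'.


The g-tree's shape is irrelevant; the s-reading-order decides.
(s1 ⋄ s2) flattens to s1 ⋄ s2
((s1 ⋄ s2) ⋄ s3) flattens to s1 ⋄ s2 ⋄ s3

s1 ⋄ s2 ⋄ s3


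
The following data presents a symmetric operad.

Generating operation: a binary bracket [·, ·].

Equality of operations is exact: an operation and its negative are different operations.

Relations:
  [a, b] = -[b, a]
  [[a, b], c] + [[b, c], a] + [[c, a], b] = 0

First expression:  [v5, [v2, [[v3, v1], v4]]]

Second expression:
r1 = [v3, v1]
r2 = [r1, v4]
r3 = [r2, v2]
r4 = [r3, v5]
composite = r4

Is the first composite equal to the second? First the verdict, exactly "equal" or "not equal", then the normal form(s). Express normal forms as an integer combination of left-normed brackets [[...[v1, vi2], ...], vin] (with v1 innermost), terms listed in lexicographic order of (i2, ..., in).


equal: each reduces to -[[[[v1, v3], v4], v2], v5]


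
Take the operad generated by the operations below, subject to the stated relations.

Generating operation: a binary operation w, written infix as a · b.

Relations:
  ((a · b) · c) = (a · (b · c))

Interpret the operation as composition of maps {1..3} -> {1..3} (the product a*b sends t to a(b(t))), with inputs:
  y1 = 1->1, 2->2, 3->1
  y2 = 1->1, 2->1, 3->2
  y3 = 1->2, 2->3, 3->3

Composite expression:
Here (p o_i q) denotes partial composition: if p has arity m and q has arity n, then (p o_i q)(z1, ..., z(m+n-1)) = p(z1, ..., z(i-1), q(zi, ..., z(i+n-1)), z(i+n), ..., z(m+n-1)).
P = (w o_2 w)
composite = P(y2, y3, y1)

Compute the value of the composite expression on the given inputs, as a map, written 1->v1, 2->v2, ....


(y3 · y1) = 1->2, 2->3, 3->2
(y2 · (y3 · y1)) = 1->1, 2->2, 3->1

1->1, 2->2, 3->1


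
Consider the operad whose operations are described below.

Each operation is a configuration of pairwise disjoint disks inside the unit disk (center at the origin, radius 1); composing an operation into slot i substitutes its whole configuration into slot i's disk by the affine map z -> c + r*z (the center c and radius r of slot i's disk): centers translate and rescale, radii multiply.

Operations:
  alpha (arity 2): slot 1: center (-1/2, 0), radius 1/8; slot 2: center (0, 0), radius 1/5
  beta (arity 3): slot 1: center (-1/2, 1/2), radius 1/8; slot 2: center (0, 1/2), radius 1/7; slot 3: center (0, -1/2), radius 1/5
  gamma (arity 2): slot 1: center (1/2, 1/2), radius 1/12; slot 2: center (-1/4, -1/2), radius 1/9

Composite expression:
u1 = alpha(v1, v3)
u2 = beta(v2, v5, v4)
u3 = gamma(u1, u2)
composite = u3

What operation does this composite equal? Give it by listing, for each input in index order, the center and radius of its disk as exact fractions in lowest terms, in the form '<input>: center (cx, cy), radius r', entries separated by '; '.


Follow each v-input down from gamma: c' goes to c + r*c', radius to r*r'.
v1 passes through 2 substitutions, ending at center (11/24, 1/2), radius 1/96
v3 passes through 2 substitutions, ending at center (1/2, 1/2), radius 1/60
v2 passes through 2 substitutions, ending at center (-11/36, -4/9), radius 1/72
v5 passes through 2 substitutions, ending at center (-1/4, -4/9), radius 1/63
v4 passes through 2 substitutions, ending at center (-1/4, -5/9), radius 1/45

v1: center (11/24, 1/2), radius 1/96; v2: center (-11/36, -4/9), radius 1/72; v3: center (1/2, 1/2), radius 1/60; v4: center (-1/4, -5/9), radius 1/45; v5: center (-1/4, -4/9), radius 1/63


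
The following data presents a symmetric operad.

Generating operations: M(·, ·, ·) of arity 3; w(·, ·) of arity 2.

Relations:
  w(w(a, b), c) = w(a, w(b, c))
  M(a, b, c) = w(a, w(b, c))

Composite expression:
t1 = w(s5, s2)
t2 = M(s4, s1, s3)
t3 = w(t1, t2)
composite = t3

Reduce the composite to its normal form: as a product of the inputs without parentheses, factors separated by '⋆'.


s5 ⋆ s2 ⋆ s4 ⋆ s1 ⋆ s3

The w-tree's shape is irrelevant; the s-reading-order decides.
w(s5, s2) unparenthesizes to s5 ⋆ s2
M(s4, s1, s3) unparenthesizes to s4 ⋆ s1 ⋆ s3
w(w(s5, s2), M(s4, s1, s3)) unparenthesizes to s5 ⋆ s2 ⋆ s4 ⋆ s1 ⋆ s3


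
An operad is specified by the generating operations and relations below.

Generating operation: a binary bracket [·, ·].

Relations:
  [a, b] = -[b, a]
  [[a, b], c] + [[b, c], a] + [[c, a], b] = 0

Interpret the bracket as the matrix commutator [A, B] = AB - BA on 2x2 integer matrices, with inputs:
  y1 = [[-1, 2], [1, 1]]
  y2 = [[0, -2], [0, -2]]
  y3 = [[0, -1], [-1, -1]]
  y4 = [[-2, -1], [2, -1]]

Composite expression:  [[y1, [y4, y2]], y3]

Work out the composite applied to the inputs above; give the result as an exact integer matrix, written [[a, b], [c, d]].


[y4, y2] = [[4, 4], [4, -4]]
[y1, [y4, y2]] = [[4, -24], [16, -4]]
[[y1, [y4, y2]], y3] = [[40, 16], [24, -40]]

[[40, 16], [24, -40]]


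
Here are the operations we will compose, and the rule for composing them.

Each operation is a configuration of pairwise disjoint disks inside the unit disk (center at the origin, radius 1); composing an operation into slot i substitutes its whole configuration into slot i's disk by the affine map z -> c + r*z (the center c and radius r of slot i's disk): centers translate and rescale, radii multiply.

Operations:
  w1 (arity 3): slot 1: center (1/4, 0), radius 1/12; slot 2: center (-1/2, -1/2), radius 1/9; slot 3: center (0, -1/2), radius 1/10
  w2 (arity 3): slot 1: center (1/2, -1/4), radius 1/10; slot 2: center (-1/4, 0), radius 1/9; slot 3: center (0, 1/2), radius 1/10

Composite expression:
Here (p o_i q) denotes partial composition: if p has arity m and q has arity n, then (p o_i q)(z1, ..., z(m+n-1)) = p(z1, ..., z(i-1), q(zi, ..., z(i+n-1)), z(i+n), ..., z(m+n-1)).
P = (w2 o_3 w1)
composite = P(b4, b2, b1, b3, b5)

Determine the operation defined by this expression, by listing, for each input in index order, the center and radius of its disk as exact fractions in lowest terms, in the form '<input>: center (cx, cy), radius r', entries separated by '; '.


b1: center (1/40, 1/2), radius 1/120; b2: center (-1/4, 0), radius 1/9; b3: center (-1/20, 9/20), radius 1/90; b4: center (1/2, -1/4), radius 1/10; b5: center (0, 9/20), radius 1/100

Only the slot chain above each b matters under w2; compose those maps.
input b4: applying the 1 nested substitution gives center (1/2, -1/4), radius 1/10
input b2: applying the 1 nested substitution gives center (-1/4, 0), radius 1/9
input b1: applying the 2 nested substitutions gives center (1/40, 1/2), radius 1/120
input b3: applying the 2 nested substitutions gives center (-1/20, 9/20), radius 1/90
input b5: applying the 2 nested substitutions gives center (0, 9/20), radius 1/100


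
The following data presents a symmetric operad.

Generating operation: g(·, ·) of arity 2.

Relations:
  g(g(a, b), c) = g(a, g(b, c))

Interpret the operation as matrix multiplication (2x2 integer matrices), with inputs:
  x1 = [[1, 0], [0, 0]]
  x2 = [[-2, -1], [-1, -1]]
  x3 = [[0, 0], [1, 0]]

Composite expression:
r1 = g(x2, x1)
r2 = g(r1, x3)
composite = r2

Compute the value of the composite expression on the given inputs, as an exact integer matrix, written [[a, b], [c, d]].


[[0, 0], [0, 0]]

g(x2, x1) = [[-2, 0], [-1, 0]]
g(g(x2, x1), x3) = [[0, 0], [0, 0]]


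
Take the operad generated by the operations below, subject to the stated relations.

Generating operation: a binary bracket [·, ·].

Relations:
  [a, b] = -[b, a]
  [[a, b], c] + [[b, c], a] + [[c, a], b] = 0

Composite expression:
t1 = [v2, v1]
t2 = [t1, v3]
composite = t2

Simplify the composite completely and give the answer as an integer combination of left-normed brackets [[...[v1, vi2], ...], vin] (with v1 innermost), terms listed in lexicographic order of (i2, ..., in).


-[[v1, v2], v3]

Skip Jacobi rewriting: expand, keep v1-initial words, read off terms.
Composite bracket: [[v2, v1], v3]
Under [a, b] = ab - ba we get 4 signed associative words (2^2 = 4).
Words beginning with v1 determine it all:
  from v1v2v3, sign -1: term -[[v1, v2], v3]


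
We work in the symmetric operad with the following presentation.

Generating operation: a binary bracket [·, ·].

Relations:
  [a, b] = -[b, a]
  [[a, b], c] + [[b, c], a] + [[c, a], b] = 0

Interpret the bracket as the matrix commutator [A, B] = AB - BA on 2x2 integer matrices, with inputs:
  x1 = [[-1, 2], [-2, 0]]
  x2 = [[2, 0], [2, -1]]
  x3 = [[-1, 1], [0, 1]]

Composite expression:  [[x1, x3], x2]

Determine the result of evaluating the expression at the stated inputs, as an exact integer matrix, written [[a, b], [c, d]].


[[6, -9], [4, -6]]

[x1, x3] = [[2, 3], [4, -2]]
[[x1, x3], x2] = [[6, -9], [4, -6]]


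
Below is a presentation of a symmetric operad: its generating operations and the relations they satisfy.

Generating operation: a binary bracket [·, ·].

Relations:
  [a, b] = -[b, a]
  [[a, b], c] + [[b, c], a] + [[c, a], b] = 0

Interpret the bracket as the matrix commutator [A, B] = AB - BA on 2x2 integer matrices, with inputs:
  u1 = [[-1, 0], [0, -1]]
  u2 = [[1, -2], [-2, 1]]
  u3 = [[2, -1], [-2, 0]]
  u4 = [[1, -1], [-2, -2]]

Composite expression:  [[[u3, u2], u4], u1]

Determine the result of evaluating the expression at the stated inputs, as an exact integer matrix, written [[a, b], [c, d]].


[u3, u2] = [[-2, -4], [4, 2]]
[[u3, u2], u4] = [[12, 16], [4, -12]]
[[[u3, u2], u4], u1] = [[0, 0], [0, 0]]

[[0, 0], [0, 0]]


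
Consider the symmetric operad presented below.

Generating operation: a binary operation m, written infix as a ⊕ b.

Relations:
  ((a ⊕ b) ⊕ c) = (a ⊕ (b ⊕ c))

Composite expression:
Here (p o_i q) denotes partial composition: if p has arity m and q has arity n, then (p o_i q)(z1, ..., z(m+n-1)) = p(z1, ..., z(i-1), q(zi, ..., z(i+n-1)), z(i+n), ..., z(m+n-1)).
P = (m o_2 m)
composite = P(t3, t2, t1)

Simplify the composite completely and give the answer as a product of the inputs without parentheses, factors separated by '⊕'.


t3 ⊕ t2 ⊕ t1


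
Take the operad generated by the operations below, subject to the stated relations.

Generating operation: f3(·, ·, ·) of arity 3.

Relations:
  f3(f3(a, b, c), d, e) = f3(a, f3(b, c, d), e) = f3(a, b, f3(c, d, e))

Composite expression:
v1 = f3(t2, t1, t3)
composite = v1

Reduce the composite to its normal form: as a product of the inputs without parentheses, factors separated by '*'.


t2 * t1 * t3

All parenthesizations of f3 agree; list the t-inputs left to right.
f3(t2, t1, t3) reduces to t2 * t1 * t3


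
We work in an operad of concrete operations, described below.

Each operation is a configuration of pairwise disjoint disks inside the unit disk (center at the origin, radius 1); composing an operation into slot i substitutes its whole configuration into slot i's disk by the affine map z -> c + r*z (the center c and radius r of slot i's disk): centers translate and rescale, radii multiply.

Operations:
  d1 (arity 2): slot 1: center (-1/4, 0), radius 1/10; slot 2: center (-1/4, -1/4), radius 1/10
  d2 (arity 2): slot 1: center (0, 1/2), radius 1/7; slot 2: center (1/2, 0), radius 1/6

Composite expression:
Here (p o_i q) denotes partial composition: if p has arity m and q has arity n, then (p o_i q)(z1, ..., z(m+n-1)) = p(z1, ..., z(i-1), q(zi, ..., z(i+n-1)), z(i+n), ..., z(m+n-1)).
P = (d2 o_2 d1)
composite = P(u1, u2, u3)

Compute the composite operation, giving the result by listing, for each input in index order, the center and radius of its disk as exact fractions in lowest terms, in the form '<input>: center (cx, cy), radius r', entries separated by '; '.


u1: center (0, 1/2), radius 1/7; u2: center (11/24, 0), radius 1/60; u3: center (11/24, -1/24), radius 1/60

Affine substitution under d2: radii multiply and u-centers shift.
input u1: applying the 1 nested substitution gives center (0, 1/2), radius 1/7
input u2: applying the 2 nested substitutions gives center (11/24, 0), radius 1/60
input u3: applying the 2 nested substitutions gives center (11/24, -1/24), radius 1/60


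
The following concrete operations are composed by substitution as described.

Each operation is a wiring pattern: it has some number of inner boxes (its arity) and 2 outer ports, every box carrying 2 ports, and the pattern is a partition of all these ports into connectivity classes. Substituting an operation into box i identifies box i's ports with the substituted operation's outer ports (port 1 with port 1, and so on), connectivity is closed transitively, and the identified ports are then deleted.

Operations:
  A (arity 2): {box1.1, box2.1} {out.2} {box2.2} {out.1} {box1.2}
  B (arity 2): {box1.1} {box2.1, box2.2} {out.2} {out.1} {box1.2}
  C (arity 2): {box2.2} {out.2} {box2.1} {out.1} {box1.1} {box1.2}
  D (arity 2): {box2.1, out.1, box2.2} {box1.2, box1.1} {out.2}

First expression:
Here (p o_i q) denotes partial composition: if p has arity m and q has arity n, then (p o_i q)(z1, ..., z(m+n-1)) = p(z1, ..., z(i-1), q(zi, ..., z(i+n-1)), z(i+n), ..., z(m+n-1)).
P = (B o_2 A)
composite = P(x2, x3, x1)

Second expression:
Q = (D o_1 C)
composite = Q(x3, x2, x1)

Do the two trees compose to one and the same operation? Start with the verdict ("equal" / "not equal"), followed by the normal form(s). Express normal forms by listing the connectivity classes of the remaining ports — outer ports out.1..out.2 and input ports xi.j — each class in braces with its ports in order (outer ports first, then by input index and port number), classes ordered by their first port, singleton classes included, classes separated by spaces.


not equal: they reduce to {out.1} {out.2} {x1.1, x3.1} {x1.2} {x2.1} {x2.2} {x3.2} and {out.1, x1.1, x1.2} {out.2} {x2.1} {x2.2} {x3.1} {x3.2}

The first expression, normalized: {out.1} {out.2} {x1.1, x3.1} {x1.2} {x2.1} {x2.2} {x3.2}
The second expression, normalized: {out.1, x1.1, x1.2} {out.2} {x2.1} {x2.2} {x3.1} {x3.2}
Distinct normal forms: not equal.


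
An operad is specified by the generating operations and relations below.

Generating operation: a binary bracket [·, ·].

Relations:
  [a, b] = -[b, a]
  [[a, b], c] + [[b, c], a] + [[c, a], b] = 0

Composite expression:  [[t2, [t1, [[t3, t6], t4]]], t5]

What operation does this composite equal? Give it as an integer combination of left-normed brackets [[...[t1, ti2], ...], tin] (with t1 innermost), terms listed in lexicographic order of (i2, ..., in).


Expand each bracket as ab - ba; the t1-initial words give the coefficients.
Composite bracket: [[t2, [t1, [[t3, t6], t4]]], t5]
Full expansion: 32 signed words from ab - ba (2^5 = 32).
Keep just the words that open with t1:
  the word t1t3t6t4t2t5 carries sign -1 and contributes -[[[[[t1, t3], t6], t4], t2], t5]
  the word t1t4t3t6t2t5 carries sign +1 and contributes +[[[[[t1, t4], t3], t6], t2], t5]
  the word t1t4t6t3t2t5 carries sign -1 and contributes -[[[[[t1, t4], t6], t3], t2], t5]
  the word t1t6t3t4t2t5 carries sign +1 and contributes +[[[[[t1, t6], t3], t4], t2], t5]

-[[[[[t1, t3], t6], t4], t2], t5] + [[[[[t1, t4], t3], t6], t2], t5] - [[[[[t1, t4], t6], t3], t2], t5] + [[[[[t1, t6], t3], t4], t2], t5]


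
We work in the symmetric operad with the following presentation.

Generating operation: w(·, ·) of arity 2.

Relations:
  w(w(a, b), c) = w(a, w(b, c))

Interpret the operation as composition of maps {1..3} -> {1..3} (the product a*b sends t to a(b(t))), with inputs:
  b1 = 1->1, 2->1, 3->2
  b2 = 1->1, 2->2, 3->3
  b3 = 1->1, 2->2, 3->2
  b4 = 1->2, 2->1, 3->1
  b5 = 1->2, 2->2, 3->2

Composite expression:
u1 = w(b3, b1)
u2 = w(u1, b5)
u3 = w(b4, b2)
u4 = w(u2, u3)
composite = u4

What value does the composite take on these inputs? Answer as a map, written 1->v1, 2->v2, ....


1->1, 2->1, 3->1

w(b3, b1) = 1->1, 2->1, 3->2
w(w(b3, b1), b5) = 1->1, 2->1, 3->1
w(b4, b2) = 1->2, 2->1, 3->1
w(w(w(b3, b1), b5), w(b4, b2)) = 1->1, 2->1, 3->1


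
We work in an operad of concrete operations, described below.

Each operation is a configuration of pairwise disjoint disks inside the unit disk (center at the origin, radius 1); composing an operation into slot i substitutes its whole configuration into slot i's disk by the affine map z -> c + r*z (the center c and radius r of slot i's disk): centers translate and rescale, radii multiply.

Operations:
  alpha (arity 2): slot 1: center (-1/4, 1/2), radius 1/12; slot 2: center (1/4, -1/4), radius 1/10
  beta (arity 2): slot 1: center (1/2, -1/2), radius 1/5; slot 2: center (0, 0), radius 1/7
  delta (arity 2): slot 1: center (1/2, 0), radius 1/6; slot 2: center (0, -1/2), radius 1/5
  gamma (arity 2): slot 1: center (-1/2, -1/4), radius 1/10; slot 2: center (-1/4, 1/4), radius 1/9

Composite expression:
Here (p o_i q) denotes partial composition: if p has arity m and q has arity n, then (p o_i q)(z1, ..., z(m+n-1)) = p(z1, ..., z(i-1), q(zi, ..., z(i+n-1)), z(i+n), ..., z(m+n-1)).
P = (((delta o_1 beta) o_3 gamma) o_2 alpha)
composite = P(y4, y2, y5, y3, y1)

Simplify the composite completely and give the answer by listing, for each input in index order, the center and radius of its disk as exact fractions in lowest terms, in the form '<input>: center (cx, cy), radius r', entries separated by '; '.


Only the slot chain above each y matters under delta; compose those maps.
for y4, the 2-step affine chain lands on center (7/12, -1/12), radius 1/30
for y2, the 3-step affine chain lands on center (83/168, 1/84), radius 1/504
for y5, the 3-step affine chain lands on center (85/168, -1/168), radius 1/420
for y3, the 2-step affine chain lands on center (-1/10, -11/20), radius 1/50
for y1, the 2-step affine chain lands on center (-1/20, -9/20), radius 1/45

y1: center (-1/20, -9/20), radius 1/45; y2: center (83/168, 1/84), radius 1/504; y3: center (-1/10, -11/20), radius 1/50; y4: center (7/12, -1/12), radius 1/30; y5: center (85/168, -1/168), radius 1/420


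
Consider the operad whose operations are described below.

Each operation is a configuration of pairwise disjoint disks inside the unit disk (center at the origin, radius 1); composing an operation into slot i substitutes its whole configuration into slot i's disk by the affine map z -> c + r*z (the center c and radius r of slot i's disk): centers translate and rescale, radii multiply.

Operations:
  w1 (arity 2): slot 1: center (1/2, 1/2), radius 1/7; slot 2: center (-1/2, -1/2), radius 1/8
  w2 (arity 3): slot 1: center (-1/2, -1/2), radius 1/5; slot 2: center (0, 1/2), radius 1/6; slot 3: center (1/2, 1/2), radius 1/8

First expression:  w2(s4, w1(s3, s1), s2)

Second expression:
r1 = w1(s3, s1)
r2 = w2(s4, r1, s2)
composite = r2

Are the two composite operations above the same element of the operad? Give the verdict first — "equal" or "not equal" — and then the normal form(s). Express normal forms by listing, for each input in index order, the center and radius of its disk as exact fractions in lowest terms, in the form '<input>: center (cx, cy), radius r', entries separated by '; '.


In normal form, the first expression is s1: center (-1/12, 5/12), radius 1/48; s2: center (1/2, 1/2), radius 1/8; s3: center (1/12, 7/12), radius 1/42; s4: center (-1/2, -1/2), radius 1/5
In normal form, the second expression is s1: center (-1/12, 5/12), radius 1/48; s2: center (1/2, 1/2), radius 1/8; s3: center (1/12, 7/12), radius 1/42; s4: center (-1/2, -1/2), radius 1/5
Both agree, so they are equal.

equal: each reduces to s1: center (-1/12, 5/12), radius 1/48; s2: center (1/2, 1/2), radius 1/8; s3: center (1/12, 7/12), radius 1/42; s4: center (-1/2, -1/2), radius 1/5


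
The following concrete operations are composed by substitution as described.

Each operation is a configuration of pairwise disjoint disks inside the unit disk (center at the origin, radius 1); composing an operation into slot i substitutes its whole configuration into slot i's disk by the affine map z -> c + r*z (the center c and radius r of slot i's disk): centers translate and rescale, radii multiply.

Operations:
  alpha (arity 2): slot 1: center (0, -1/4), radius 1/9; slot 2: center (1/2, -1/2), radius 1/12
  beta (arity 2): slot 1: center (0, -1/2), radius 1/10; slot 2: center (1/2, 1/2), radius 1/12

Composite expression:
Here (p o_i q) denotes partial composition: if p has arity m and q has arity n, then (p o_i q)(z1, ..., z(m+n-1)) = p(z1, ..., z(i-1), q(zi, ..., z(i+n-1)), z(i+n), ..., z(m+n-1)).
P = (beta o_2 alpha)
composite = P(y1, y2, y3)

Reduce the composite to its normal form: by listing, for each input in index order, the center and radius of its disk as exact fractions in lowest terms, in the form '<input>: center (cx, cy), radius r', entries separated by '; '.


y1: center (0, -1/2), radius 1/10; y2: center (1/2, 23/48), radius 1/108; y3: center (13/24, 11/24), radius 1/144

Below beta, radii multiply path by path; the y-disk centers shift.
tracing y1 down its 1-map path: center (0, -1/2), radius 1/10
tracing y2 down its 2-map path: center (1/2, 23/48), radius 1/108
tracing y3 down its 2-map path: center (13/24, 11/24), radius 1/144


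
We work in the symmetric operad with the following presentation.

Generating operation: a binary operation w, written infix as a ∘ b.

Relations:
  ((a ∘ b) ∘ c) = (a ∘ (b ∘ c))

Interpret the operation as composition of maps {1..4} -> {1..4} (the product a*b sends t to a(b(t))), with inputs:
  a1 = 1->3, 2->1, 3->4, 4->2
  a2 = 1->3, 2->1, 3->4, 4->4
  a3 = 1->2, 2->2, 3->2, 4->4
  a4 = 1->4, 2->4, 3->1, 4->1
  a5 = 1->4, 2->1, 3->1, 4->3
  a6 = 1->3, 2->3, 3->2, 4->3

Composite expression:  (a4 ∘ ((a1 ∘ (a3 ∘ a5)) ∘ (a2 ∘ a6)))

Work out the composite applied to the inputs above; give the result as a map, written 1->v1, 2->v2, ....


1->4, 2->4, 3->4, 4->4


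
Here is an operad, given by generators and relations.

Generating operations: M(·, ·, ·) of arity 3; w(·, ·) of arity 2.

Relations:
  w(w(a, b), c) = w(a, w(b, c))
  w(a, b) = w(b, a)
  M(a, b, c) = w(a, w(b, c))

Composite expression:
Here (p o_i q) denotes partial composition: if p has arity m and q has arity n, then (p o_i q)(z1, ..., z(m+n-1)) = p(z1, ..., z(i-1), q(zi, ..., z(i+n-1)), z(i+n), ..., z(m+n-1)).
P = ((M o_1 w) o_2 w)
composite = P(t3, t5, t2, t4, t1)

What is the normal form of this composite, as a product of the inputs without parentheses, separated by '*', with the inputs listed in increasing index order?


t1 * t2 * t3 * t4 * t5

Both nesting and order wash out for M; what remains is which t's occur.
w(t5, t2) reduces to t5 * t2
w(t3, w(t5, t2)) reduces to t3 * t5 * t2
M(w(t3, w(t5, t2)), t4, t1) reduces to t3 * t5 * t2 * t4 * t1
commutativity sorts the factors: t1 * t2 * t3 * t4 * t5


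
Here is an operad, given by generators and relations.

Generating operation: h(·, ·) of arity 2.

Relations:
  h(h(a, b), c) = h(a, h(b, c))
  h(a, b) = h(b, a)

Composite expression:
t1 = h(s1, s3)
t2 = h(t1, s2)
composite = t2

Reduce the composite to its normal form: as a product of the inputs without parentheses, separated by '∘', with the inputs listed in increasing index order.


s1 ∘ s2 ∘ s3

Shape and order are irrelevant to h; the s-input set decides.
h(s1, s3) unparenthesizes to s1 ∘ s3
h(h(s1, s3), s2) unparenthesizes to s1 ∘ s3 ∘ s2
commutativity sorts the factors: s1 ∘ s2 ∘ s3


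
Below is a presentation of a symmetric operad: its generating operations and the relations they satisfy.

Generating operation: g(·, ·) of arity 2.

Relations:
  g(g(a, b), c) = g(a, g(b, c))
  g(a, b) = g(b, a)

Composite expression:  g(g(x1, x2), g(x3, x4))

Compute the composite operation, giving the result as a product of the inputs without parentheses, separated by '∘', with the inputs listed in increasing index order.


x1 ∘ x2 ∘ x3 ∘ x4

Key point: g commutes, so take the x-inputs in any fixed order.
g(x1, x2) collapses to x1 ∘ x2
g(x3, x4) collapses to x3 ∘ x4
g(g(x1, x2), g(x3, x4)) collapses to x1 ∘ x2 ∘ x3 ∘ x4
the factors in increasing index order: x1 ∘ x2 ∘ x3 ∘ x4


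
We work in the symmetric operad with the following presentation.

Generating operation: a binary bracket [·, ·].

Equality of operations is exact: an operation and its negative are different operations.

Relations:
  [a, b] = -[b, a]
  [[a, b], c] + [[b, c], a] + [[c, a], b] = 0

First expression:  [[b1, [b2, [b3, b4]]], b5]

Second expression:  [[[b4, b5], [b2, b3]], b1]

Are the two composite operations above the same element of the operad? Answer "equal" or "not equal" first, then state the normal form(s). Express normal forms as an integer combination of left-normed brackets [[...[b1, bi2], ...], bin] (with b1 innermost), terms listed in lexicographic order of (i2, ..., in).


not equal — first [[[[b1, b2], b3], b4], b5] - [[[[b1, b2], b4], b3], b5] - [[[[b1, b3], b4], b2], b5] + [[[[b1, b4], b3], b2], b5], second [[[[b1, b2], b3], b4], b5] - [[[[b1, b2], b3], b5], b4] - [[[[b1, b3], b2], b4], b5] + [[[[b1, b3], b2], b5], b4] - [[[[b1, b4], b5], b2], b3] + [[[[b1, b4], b5], b3], b2] + [[[[b1, b5], b4], b2], b3] - [[[[b1, b5], b4], b3], b2]

The first expression reduces to [[[[b1, b2], b3], b4], b5] - [[[[b1, b2], b4], b3], b5] - [[[[b1, b3], b4], b2], b5] + [[[[b1, b4], b3], b2], b5]
The second expression reduces to [[[[b1, b2], b3], b4], b5] - [[[[b1, b2], b3], b5], b4] - [[[[b1, b3], b2], b4], b5] + [[[[b1, b3], b2], b5], b4] - [[[[b1, b4], b5], b2], b3] + [[[[b1, b4], b5], b3], b2] + [[[[b1, b5], b4], b2], b3] - [[[[b1, b5], b4], b3], b2]
No match — not equal.


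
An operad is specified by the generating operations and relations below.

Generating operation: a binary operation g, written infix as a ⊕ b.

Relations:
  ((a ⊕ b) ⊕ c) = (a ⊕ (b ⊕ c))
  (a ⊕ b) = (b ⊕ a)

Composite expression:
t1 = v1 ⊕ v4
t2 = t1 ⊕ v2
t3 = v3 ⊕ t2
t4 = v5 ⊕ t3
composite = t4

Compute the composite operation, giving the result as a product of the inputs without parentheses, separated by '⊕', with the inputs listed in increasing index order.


v1 ⊕ v2 ⊕ v3 ⊕ v4 ⊕ v5

Any arrangement under g is one operation, so sort the v-inputs.
(v1 ⊕ v4) flattens to v1 ⊕ v4
((v1 ⊕ v4) ⊕ v2) flattens to v1 ⊕ v4 ⊕ v2
(v3 ⊕ ((v1 ⊕ v4) ⊕ v2)) flattens to v3 ⊕ v1 ⊕ v4 ⊕ v2
(v5 ⊕ (v3 ⊕ ((v1 ⊕ v4) ⊕ v2))) flattens to v5 ⊕ v3 ⊕ v1 ⊕ v4 ⊕ v2
commutativity sorts the factors: v1 ⊕ v2 ⊕ v3 ⊕ v4 ⊕ v5


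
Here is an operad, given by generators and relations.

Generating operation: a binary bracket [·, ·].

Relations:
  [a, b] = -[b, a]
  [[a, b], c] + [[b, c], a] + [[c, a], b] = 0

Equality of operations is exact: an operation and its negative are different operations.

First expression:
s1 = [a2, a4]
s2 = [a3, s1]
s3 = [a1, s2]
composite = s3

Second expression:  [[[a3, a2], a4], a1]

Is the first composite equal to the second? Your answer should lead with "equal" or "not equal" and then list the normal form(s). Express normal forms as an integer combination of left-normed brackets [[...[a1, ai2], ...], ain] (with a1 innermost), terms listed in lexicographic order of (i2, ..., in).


The first expression, normalized: -[[[a1, a2], a4], a3] + [[[a1, a3], a2], a4] - [[[a1, a3], a4], a2] + [[[a1, a4], a2], a3]
The second expression, normalized: [[[a1, a2], a3], a4] - [[[a1, a3], a2], a4] - [[[a1, a4], a2], a3] + [[[a1, a4], a3], a2]
They disagree, so not equal.

not equal — first -[[[a1, a2], a4], a3] + [[[a1, a3], a2], a4] - [[[a1, a3], a4], a2] + [[[a1, a4], a2], a3], second [[[a1, a2], a3], a4] - [[[a1, a3], a2], a4] - [[[a1, a4], a2], a3] + [[[a1, a4], a3], a2]


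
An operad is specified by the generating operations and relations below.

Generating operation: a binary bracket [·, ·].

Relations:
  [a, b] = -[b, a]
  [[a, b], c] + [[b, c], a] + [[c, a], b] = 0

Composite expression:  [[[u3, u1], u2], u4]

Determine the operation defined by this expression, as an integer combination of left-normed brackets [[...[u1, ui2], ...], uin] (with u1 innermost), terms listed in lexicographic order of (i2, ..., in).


-[[[u1, u3], u2], u4]

Expand each bracket as ab - ba; the u1-initial words give the coefficients.
Composite bracket: [[[u3, u1], u2], u4]
Full expansion: 8 signed words from ab - ba (2^3 = 8).
Only words starting with u1 matter:
  sign of u1u3u2u4 is -1, so it contributes -[[[u1, u3], u2], u4]


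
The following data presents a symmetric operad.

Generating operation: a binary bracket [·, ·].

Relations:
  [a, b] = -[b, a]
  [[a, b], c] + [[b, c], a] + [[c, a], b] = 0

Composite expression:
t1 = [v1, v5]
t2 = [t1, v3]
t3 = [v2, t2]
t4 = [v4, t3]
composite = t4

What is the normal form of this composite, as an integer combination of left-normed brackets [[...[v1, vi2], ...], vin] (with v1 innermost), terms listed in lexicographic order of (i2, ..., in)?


[[[[v1, v5], v3], v2], v4]

Left-normed coefficients sit on the v1-initial expansion words.
Composite bracket: [v4, [v2, [[v1, v5], v3]]]
Each bracket splits as ab - ba, giving 16 signed words (2^4 = 16).
Coefficients come from the v1-initial words:
  word v1v5v3v2v4 has sign +1, contributing +[[[[v1, v5], v3], v2], v4]


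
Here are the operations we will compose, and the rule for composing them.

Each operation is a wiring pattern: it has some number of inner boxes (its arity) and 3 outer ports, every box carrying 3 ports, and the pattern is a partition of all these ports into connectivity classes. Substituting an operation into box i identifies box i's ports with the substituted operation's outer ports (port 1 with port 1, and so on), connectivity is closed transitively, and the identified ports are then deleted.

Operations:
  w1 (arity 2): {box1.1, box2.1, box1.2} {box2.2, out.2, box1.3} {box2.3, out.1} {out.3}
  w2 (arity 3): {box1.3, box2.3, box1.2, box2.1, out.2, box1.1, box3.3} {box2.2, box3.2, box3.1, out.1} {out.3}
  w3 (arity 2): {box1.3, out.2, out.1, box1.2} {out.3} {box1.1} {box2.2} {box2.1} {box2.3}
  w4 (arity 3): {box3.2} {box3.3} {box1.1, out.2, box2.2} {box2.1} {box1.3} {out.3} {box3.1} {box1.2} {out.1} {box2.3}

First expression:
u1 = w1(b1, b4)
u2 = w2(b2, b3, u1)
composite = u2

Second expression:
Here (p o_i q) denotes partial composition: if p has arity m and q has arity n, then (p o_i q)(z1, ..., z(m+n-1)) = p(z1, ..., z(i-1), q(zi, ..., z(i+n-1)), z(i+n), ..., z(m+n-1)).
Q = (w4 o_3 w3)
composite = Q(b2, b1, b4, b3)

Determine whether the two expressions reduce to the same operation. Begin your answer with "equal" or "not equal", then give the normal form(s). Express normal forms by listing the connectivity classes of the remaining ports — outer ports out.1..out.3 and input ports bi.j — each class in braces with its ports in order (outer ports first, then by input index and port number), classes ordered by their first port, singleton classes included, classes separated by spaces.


Reducing the first expression gives {out.1, b1.3, b3.2, b4.2, b4.3} {out.2, b2.1, b2.2, b2.3, b3.1, b3.3} {out.3} {b1.1, b1.2, b4.1}
Reducing the second expression gives {out.1} {out.2, b1.2, b2.1} {out.3} {b1.1} {b1.3} {b2.2} {b2.3} {b3.1} {b3.2} {b3.3} {b4.1} {b4.2, b4.3}
The normal forms differ: not equal.

not equal — first {out.1, b1.3, b3.2, b4.2, b4.3} {out.2, b2.1, b2.2, b2.3, b3.1, b3.3} {out.3} {b1.1, b1.2, b4.1}, second {out.1} {out.2, b1.2, b2.1} {out.3} {b1.1} {b1.3} {b2.2} {b2.3} {b3.1} {b3.2} {b3.3} {b4.1} {b4.2, b4.3}


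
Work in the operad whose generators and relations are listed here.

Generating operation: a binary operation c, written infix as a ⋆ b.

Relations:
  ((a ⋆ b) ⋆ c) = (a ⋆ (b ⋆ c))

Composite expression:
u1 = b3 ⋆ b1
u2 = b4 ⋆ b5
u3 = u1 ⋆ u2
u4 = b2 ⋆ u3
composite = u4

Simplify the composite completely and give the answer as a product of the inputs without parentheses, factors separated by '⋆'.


b2 ⋆ b3 ⋆ b1 ⋆ b4 ⋆ b5


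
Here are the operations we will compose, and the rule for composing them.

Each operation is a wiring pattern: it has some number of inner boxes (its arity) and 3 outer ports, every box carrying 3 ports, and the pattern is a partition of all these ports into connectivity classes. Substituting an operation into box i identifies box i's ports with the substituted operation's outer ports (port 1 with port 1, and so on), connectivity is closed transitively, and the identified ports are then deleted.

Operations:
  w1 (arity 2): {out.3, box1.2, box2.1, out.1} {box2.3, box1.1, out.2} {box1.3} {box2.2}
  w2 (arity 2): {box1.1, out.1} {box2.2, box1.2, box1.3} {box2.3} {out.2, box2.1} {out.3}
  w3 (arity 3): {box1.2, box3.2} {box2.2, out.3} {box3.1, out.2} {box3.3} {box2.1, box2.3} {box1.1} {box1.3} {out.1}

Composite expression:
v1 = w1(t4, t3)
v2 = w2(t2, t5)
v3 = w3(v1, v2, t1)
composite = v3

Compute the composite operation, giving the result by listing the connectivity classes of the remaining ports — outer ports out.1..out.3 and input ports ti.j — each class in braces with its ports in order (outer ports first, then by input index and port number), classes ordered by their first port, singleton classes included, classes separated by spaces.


After gluing at w3, chains via deleted ports link the t-ports.
the subtree at w1 composes to {out.1, out.3, t3.1, t4.2} {out.2, t3.3, t4.1} {t3.2} {t4.3} on (t4, t3); out.j = own outer ports
the subtree at w2 composes to {out.1, t2.1} {out.2, t5.1} {out.3} {t2.2, t2.3, t5.2} {t5.3} on (t2, t5); out.j = own outer ports
the subtree at w3 composes to {out.1} {out.2, t1.1} {out.3, t5.1} {t1.2, t3.3, t4.1} {t1.3} {t2.1} {t2.2, t2.3, t5.2} {t3.1, t4.2} {t3.2} {t4.3} {t5.3} on (t4, t3, t2, t5, t1); out.j = own outer ports

{out.1} {out.2, t1.1} {out.3, t5.1} {t1.2, t3.3, t4.1} {t1.3} {t2.1} {t2.2, t2.3, t5.2} {t3.1, t4.2} {t3.2} {t4.3} {t5.3}
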